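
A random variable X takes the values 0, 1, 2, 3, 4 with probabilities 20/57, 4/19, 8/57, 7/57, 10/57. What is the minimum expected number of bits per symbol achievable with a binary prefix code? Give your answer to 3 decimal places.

2.263 bits/symbol

Repeatedly combine the two least-probable nodes; the expected code length is the sum of the merged weights.
merge 7/57 + 8/57 → 5/19
merge 10/57 + 4/19 → 22/57
merge 5/19 + 20/57 → 35/57
merge 22/57 + 35/57 → 1
L = 5/19 + 22/57 + 35/57 + 1 = 43/19 ≈ 2.263 bits/symbol.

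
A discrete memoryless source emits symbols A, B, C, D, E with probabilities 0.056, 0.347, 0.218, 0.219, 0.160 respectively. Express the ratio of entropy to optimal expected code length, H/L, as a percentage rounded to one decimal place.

96.8%

Entropy H = −Σ p log₂ p ≈ 2.1447 bits.
Huffman merges: 7/125+4/25→27/125; 27/125+109/500→217/500; 219/1000+347/1000→283/500; 217/500+283/500→1. L = 277/125 ≈ 2.2160.
Efficiency = H/L = 2.1447/2.2160 = 96.8%.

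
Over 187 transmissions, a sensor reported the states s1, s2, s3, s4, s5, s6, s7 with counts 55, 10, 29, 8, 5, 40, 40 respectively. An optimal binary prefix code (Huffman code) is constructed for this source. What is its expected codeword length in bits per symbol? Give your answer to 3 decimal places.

2.471 bits/symbol

Probabilities are the counts divided by 187.
Repeatedly combine the two least-probable nodes; the expected code length is the sum of the merged weights.
merge 5/187 + 8/187 → 13/187
merge 10/187 + 13/187 → 23/187
merge 23/187 + 29/187 → 52/187
merge 40/187 + 40/187 → 80/187
merge 52/187 + 5/17 → 107/187
merge 80/187 + 107/187 → 1
L = 13/187 + 23/187 + 52/187 + 80/187 + 107/187 + 1 = 42/17 ≈ 2.471 bits/symbol.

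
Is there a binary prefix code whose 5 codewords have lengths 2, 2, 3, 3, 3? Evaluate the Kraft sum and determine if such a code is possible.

0.875; yes

With common denominator 2^3 = 8: Σ 2^(−ℓᵢ) = 2/8 + 2/8 + 1/8 + 1/8 + 1/8 = 7/8 = 0.875.
Kraft's inequality requires Σ ≤ 1; here Σ = 0.875 ≤ 1, so such a prefix code exists.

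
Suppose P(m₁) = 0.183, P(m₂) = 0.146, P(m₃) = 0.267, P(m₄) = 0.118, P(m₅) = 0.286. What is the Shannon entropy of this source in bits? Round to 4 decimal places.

2.2426 bits

H = −Σ pᵢ log₂ pᵢ.
−0.183·log₂(0.183) = 0.4484
−0.146·log₂(0.146) = 0.4053
−0.267·log₂(0.267) = 0.5087
−0.118·log₂(0.118) = 0.3638
−0.286·log₂(0.286) = 0.5165
Sum ≈ 2.2426 → 2.2426 bits.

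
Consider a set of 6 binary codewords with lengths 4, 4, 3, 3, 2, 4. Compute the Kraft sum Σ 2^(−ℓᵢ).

0.6875

With common denominator 2^4 = 16: Σ 2^(−ℓᵢ) = 1/16 + 1/16 + 2/16 + 2/16 + 4/16 + 1/16 = 11/16 = 0.6875.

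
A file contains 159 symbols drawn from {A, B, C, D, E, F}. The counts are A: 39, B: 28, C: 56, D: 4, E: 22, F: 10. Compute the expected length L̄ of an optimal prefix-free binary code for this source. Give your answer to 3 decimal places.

Probabilities are the counts divided by 159.
Repeatedly combine the two least-probable nodes; the expected code length is the sum of the merged weights.
merge 4/159 + 10/159 → 14/159
merge 14/159 + 22/159 → 12/53
merge 28/159 + 12/53 → 64/159
merge 13/53 + 56/159 → 95/159
merge 64/159 + 95/159 → 1
L = 14/159 + 12/53 + 64/159 + 95/159 + 1 = 368/159 ≈ 2.314 bits/symbol.

2.314 bits/symbol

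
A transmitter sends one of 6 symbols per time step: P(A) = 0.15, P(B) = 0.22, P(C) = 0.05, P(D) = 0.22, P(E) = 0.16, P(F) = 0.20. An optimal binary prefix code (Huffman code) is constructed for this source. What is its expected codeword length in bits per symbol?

2.56 bits/symbol

Repeatedly combine the two least-probable nodes; the expected code length is the sum of the merged weights.
merge 1/20 + 3/20 → 1/5
merge 4/25 + 1/5 → 9/25
merge 1/5 + 11/50 → 21/50
merge 11/50 + 9/25 → 29/50
merge 21/50 + 29/50 → 1
L = 1/5 + 9/25 + 21/50 + 29/50 + 1 = 64/25 = 2.56 bits/symbol.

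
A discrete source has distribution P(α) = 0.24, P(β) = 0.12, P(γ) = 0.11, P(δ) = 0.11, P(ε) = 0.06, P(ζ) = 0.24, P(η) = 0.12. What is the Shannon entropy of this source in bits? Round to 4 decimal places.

H = −Σ pᵢ log₂ pᵢ.
−0.24·log₂(0.24) = 0.4941
−0.12·log₂(0.12) = 0.3671
−0.11·log₂(0.11) = 0.3503
−0.11·log₂(0.11) = 0.3503
−0.06·log₂(0.06) = 0.2435
−0.24·log₂(0.24) = 0.4941
−0.12·log₂(0.12) = 0.3671
Sum ≈ 2.6665 → 2.6665 bits.

2.6665 bits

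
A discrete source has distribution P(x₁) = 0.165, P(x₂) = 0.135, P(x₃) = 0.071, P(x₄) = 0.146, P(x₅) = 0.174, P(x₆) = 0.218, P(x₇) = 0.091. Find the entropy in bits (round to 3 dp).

2.728 bits

H = −Σ pᵢ log₂ pᵢ.
−0.165·log₂(0.165) = 0.4289
−0.135·log₂(0.135) = 0.3900
−0.071·log₂(0.071) = 0.2709
−0.146·log₂(0.146) = 0.4053
−0.174·log₂(0.174) = 0.4390
−0.218·log₂(0.218) = 0.4791
−0.091·log₂(0.091) = 0.3147
Sum ≈ 2.7279 → 2.728 bits.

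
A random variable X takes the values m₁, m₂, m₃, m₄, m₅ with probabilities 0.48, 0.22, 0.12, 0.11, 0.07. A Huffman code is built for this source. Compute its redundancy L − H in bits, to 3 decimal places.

Entropy H = −Σ p log₂ p ≈ 1.9748 bits.
Huffman merges: 7/100+11/100→9/50; 3/25+9/50→3/10; 11/50+3/10→13/25; 12/25+13/25→1. L = 2 ≈ 2.0000.
L − H = 2.0000 − 1.9748 = 0.025 bits.

0.025 bits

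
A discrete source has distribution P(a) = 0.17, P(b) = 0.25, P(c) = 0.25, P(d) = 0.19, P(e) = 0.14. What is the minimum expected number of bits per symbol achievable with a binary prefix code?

2.31 bits/symbol

Repeatedly combine the two least-probable nodes; the expected code length is the sum of the merged weights.
merge 7/50 + 17/100 → 31/100
merge 19/100 + 1/4 → 11/25
merge 1/4 + 31/100 → 14/25
merge 11/25 + 14/25 → 1
L = 31/100 + 11/25 + 14/25 + 1 = 231/100 = 2.31 bits/symbol.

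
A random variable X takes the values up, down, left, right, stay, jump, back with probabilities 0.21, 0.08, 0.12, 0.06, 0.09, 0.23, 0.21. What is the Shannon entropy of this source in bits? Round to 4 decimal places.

2.6481 bits

H = −Σ pᵢ log₂ pᵢ.
−0.21·log₂(0.21) = 0.4728
−0.08·log₂(0.08) = 0.2915
−0.12·log₂(0.12) = 0.3671
−0.06·log₂(0.06) = 0.2435
−0.09·log₂(0.09) = 0.3127
−0.23·log₂(0.23) = 0.4877
−0.21·log₂(0.21) = 0.4728
Sum ≈ 2.6481 → 2.6481 bits.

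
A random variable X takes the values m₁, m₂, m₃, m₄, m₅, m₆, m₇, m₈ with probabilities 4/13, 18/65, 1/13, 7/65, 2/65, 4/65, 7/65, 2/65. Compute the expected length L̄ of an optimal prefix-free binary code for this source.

Repeatedly combine the two least-probable nodes; the expected code length is the sum of the merged weights.
merge 2/65 + 2/65 → 4/65
merge 4/65 + 4/65 → 8/65
merge 1/13 + 7/65 → 12/65
merge 7/65 + 8/65 → 3/13
merge 12/65 + 3/13 → 27/65
merge 18/65 + 4/13 → 38/65
merge 27/65 + 38/65 → 1
L = 4/65 + 8/65 + 12/65 + 3/13 + 27/65 + 38/65 + 1 = 13/5 = 2.6 bits/symbol.

2.6 bits/symbol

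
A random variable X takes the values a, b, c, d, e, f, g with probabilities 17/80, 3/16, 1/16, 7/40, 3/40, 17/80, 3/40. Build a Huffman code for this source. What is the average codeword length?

2.7125 bits/symbol

Repeatedly combine the two least-probable nodes; the expected code length is the sum of the merged weights.
merge 1/16 + 3/40 → 11/80
merge 3/40 + 11/80 → 17/80
merge 7/40 + 3/16 → 29/80
merge 17/80 + 17/80 → 17/40
merge 17/80 + 29/80 → 23/40
merge 17/40 + 23/40 → 1
L = 11/80 + 17/80 + 29/80 + 17/40 + 23/40 + 1 = 217/80 = 2.7125 bits/symbol.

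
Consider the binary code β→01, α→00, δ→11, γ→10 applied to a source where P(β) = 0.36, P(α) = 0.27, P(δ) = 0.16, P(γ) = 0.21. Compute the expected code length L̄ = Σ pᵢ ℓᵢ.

L̄ = Σ pᵢ·ℓᵢ = 0.36·2 + 0.27·2 + 0.16·2 + 0.21·2 = 2 bits/symbol.

2 bits/symbol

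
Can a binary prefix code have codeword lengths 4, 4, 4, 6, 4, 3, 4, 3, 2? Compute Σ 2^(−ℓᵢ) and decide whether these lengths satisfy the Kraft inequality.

With common denominator 2^6 = 64: Σ 2^(−ℓᵢ) = 4/64 + 4/64 + 4/64 + 1/64 + 4/64 + 8/64 + 4/64 + 8/64 + 16/64 = 53/64 = 0.828125.
Kraft's inequality requires Σ ≤ 1; here Σ = 0.828125 ≤ 1, so such a prefix code exists.

0.828125; yes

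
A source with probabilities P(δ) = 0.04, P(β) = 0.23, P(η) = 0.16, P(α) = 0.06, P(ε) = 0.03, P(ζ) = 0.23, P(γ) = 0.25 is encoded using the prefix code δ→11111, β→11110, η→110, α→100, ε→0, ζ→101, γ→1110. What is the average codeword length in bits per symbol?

3.73 bits/symbol

L̄ = Σ pᵢ·ℓᵢ = 0.04·5 + 0.23·5 + 0.16·3 + 0.06·3 + 0.03·1 + 0.23·3 + 0.25·4 = 3.73 bits/symbol.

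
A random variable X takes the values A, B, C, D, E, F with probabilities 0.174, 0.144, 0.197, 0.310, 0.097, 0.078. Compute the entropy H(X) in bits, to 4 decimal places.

H = −Σ pᵢ log₂ pᵢ.
−0.174·log₂(0.174) = 0.4390
−0.144·log₂(0.144) = 0.4026
−0.197·log₂(0.197) = 0.4617
−0.310·log₂(0.310) = 0.5238
−0.097·log₂(0.097) = 0.3265
−0.078·log₂(0.078) = 0.2871
Sum ≈ 2.4406 → 2.4406 bits.

2.4406 bits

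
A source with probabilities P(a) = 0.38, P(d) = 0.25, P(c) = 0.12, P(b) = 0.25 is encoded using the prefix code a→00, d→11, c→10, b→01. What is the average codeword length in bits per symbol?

2 bits/symbol

L̄ = Σ pᵢ·ℓᵢ = 0.38·2 + 0.25·2 + 0.12·2 + 0.25·2 = 2 bits/symbol.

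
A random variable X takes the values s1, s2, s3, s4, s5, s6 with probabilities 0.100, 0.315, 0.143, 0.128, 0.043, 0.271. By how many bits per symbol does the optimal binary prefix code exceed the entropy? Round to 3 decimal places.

0.070 bits

Entropy H = −Σ p log₂ p ≈ 2.3437 bits.
Huffman merges: 43/1000+1/10→143/1000; 16/125+143/1000→271/1000; 143/1000+271/1000→207/500; 271/1000+63/200→293/500; 207/500+293/500→1. L = 1207/500 ≈ 2.4140.
L − H = 2.4140 − 2.3437 = 0.070 bits.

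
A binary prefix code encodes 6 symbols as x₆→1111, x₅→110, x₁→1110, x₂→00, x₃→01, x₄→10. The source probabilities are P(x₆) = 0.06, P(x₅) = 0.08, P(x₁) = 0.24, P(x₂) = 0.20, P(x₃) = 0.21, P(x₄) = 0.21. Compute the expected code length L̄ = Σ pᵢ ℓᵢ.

L̄ = Σ pᵢ·ℓᵢ = 0.06·4 + 0.08·3 + 0.24·4 + 0.20·2 + 0.21·2 + 0.21·2 = 2.68 bits/symbol.

2.68 bits/symbol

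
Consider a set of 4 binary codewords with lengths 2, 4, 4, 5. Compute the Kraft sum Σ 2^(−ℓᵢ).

With common denominator 2^5 = 32: Σ 2^(−ℓᵢ) = 8/32 + 2/32 + 2/32 + 1/32 = 13/32 = 0.40625.

0.40625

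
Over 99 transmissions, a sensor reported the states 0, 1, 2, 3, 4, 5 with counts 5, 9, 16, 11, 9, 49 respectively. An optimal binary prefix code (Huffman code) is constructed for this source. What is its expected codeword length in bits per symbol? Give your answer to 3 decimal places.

2.152 bits/symbol

Probabilities are the counts divided by 99.
Repeatedly combine the two least-probable nodes; the expected code length is the sum of the merged weights.
merge 5/99 + 1/11 → 14/99
merge 1/11 + 1/9 → 20/99
merge 14/99 + 16/99 → 10/33
merge 20/99 + 10/33 → 50/99
merge 49/99 + 50/99 → 1
L = 14/99 + 20/99 + 10/33 + 50/99 + 1 = 71/33 ≈ 2.152 bits/symbol.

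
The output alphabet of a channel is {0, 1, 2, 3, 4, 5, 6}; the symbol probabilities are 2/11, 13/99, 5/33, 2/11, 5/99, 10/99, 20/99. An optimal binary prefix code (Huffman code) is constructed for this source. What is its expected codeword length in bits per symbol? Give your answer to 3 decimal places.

2.768 bits/symbol

Repeatedly combine the two least-probable nodes; the expected code length is the sum of the merged weights.
merge 5/99 + 10/99 → 5/33
merge 13/99 + 5/33 → 28/99
merge 5/33 + 2/11 → 1/3
merge 2/11 + 20/99 → 38/99
merge 28/99 + 1/3 → 61/99
merge 38/99 + 61/99 → 1
L = 5/33 + 28/99 + 1/3 + 38/99 + 61/99 + 1 = 274/99 ≈ 2.768 bits/symbol.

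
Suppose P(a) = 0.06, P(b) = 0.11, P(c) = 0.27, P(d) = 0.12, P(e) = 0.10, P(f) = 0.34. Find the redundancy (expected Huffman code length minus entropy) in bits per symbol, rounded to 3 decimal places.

0.058 bits

Entropy H = −Σ p log₂ p ≈ 2.3323 bits.
Huffman merges: 3/50+1/10→4/25; 11/100+3/25→23/100; 4/25+23/100→39/100; 27/100+17/50→61/100; 39/100+61/100→1. L = 239/100 ≈ 2.3900.
L − H = 2.3900 − 2.3323 = 0.058 bits.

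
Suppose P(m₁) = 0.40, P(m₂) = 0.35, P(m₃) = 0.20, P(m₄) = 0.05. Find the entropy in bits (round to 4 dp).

H = −Σ pᵢ log₂ pᵢ.
−0.40·log₂(0.40) = 0.5288
−0.35·log₂(0.35) = 0.5301
−0.20·log₂(0.20) = 0.4644
−0.05·log₂(0.05) = 0.2161
Sum ≈ 1.7394 → 1.7394 bits.

1.7394 bits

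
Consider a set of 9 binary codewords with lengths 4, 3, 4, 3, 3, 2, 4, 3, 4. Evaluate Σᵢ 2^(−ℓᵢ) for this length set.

1

With common denominator 2^4 = 16: Σ 2^(−ℓᵢ) = 1/16 + 2/16 + 1/16 + 2/16 + 2/16 + 4/16 + 1/16 + 2/16 + 1/16 = 16/16 = 1.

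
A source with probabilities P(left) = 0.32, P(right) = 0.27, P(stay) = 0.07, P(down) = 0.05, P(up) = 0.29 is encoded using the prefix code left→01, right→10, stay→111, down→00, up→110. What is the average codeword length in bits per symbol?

2.36 bits/symbol

L̄ = Σ pᵢ·ℓᵢ = 0.32·2 + 0.27·2 + 0.07·3 + 0.05·2 + 0.29·3 = 2.36 bits/symbol.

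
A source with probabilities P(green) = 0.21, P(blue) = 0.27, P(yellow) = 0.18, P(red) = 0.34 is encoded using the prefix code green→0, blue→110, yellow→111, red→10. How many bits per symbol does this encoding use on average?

L̄ = Σ pᵢ·ℓᵢ = 0.21·1 + 0.27·3 + 0.18·3 + 0.34·2 = 2.24 bits/symbol.

2.24 bits/symbol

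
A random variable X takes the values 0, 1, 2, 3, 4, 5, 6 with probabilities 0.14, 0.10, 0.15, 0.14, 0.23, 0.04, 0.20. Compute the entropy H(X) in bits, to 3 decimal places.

2.675 bits

H = −Σ pᵢ log₂ pᵢ.
−0.14·log₂(0.14) = 0.3971
−0.10·log₂(0.10) = 0.3322
−0.15·log₂(0.15) = 0.4105
−0.14·log₂(0.14) = 0.3971
−0.23·log₂(0.23) = 0.4877
−0.04·log₂(0.04) = 0.1858
−0.20·log₂(0.20) = 0.4644
Sum ≈ 2.6748 → 2.675 bits.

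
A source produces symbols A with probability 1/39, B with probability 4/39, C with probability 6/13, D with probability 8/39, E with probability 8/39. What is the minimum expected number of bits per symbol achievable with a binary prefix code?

Repeatedly combine the two least-probable nodes; the expected code length is the sum of the merged weights.
merge 1/39 + 4/39 → 5/39
merge 5/39 + 8/39 → 1/3
merge 8/39 + 1/3 → 7/13
merge 6/13 + 7/13 → 1
L = 5/39 + 1/3 + 7/13 + 1 = 2 bits/symbol.

2 bits/symbol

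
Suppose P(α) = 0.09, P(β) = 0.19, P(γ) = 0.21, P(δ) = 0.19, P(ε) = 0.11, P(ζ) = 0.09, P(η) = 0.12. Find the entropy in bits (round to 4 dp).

2.7259 bits

H = −Σ pᵢ log₂ pᵢ.
−0.09·log₂(0.09) = 0.3127
−0.19·log₂(0.19) = 0.4552
−0.21·log₂(0.21) = 0.4728
−0.19·log₂(0.19) = 0.4552
−0.11·log₂(0.11) = 0.3503
−0.09·log₂(0.09) = 0.3127
−0.12·log₂(0.12) = 0.3671
Sum ≈ 2.7259 → 2.7259 bits.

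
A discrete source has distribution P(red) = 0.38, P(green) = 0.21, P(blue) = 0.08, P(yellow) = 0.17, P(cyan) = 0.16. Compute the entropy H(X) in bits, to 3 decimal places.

2.152 bits

H = −Σ pᵢ log₂ pᵢ.
−0.38·log₂(0.38) = 0.5305
−0.21·log₂(0.21) = 0.4728
−0.08·log₂(0.08) = 0.2915
−0.17·log₂(0.17) = 0.4346
−0.16·log₂(0.16) = 0.4230
Sum ≈ 2.1524 → 2.152 bits.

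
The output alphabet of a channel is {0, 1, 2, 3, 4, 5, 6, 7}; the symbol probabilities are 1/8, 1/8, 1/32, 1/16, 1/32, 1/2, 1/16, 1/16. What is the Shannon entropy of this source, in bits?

2.3125 bits

Each probability is a power of 1/2, so log₂(1/p) is an integer.
H = Σ p·log₂(1/p) = 1/8·3 + 1/8·3 + 1/32·5 + 1/16·4 + 1/32·5 + 1/2·1 + 1/16·4 + 1/16·4 = 2.3125 bits.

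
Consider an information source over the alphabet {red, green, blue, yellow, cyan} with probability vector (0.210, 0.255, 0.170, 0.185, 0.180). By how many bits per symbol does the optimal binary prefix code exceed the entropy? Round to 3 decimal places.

0.044 bits

Entropy H = −Σ p log₂ p ≈ 2.3058 bits.
Huffman merges: 17/100+9/50→7/20; 37/200+21/100→79/200; 51/200+7/20→121/200; 79/200+121/200→1. L = 47/20 ≈ 2.3500.
L − H = 2.3500 − 2.3058 = 0.044 bits.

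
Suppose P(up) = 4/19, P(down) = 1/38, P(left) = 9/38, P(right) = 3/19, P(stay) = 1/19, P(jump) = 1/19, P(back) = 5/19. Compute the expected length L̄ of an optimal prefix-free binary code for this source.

2.5 bits/symbol

Repeatedly combine the two least-probable nodes; the expected code length is the sum of the merged weights.
merge 1/38 + 1/19 → 3/38
merge 1/19 + 3/38 → 5/38
merge 5/38 + 3/19 → 11/38
merge 4/19 + 9/38 → 17/38
merge 5/19 + 11/38 → 21/38
merge 17/38 + 21/38 → 1
L = 3/38 + 5/38 + 11/38 + 17/38 + 21/38 + 1 = 5/2 = 2.5 bits/symbol.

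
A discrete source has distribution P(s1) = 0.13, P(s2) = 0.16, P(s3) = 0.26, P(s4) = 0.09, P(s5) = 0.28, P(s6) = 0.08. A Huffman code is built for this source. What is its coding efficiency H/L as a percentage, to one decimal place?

98.8%

Entropy H = −Σ p log₂ p ≈ 2.4293 bits.
Huffman merges: 2/25+9/100→17/100; 13/100+4/25→29/100; 17/100+13/50→43/100; 7/25+29/100→57/100; 43/100+57/100→1. L = 123/50 ≈ 2.4600.
Efficiency = H/L = 2.4293/2.4600 = 98.8%.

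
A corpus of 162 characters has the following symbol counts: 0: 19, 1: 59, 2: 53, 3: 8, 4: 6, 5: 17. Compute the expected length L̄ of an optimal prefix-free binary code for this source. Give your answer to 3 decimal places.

2.222 bits/symbol

Probabilities are the counts divided by 162.
Repeatedly combine the two least-probable nodes; the expected code length is the sum of the merged weights.
merge 1/27 + 4/81 → 7/81
merge 7/81 + 17/162 → 31/162
merge 19/162 + 31/162 → 25/81
merge 25/81 + 53/162 → 103/162
merge 59/162 + 103/162 → 1
L = 7/81 + 31/162 + 25/81 + 103/162 + 1 = 20/9 ≈ 2.222 bits/symbol.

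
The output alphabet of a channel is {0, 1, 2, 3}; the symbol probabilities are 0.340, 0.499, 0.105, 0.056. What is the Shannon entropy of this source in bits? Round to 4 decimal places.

H = −Σ pᵢ log₂ pᵢ.
−0.340·log₂(0.340) = 0.5292
−0.499·log₂(0.499) = 0.5004
−0.105·log₂(0.105) = 0.3414
−0.056·log₂(0.056) = 0.2329
Sum ≈ 1.6039 → 1.6039 bits.

1.6039 bits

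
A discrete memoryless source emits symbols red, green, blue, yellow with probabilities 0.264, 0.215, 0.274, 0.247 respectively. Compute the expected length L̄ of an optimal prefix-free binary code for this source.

Repeatedly combine the two least-probable nodes; the expected code length is the sum of the merged weights.
merge 43/200 + 247/1000 → 231/500
merge 33/125 + 137/500 → 269/500
merge 231/500 + 269/500 → 1
L = 231/500 + 269/500 + 1 = 2 bits/symbol.

2 bits/symbol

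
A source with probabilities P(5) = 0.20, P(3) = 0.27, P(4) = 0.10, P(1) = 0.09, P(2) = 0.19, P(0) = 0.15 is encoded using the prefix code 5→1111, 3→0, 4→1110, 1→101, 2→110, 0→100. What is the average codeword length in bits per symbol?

2.76 bits/symbol

L̄ = Σ pᵢ·ℓᵢ = 0.20·4 + 0.27·1 + 0.10·4 + 0.09·3 + 0.19·3 + 0.15·3 = 2.76 bits/symbol.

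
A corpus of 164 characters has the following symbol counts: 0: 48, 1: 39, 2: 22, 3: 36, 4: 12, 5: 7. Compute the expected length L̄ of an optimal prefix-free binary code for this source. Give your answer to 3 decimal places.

Probabilities are the counts divided by 164.
Repeatedly combine the two least-probable nodes; the expected code length is the sum of the merged weights.
merge 7/164 + 3/41 → 19/164
merge 19/164 + 11/82 → 1/4
merge 9/41 + 39/164 → 75/164
merge 1/4 + 12/41 → 89/164
merge 75/164 + 89/164 → 1
L = 19/164 + 1/4 + 75/164 + 89/164 + 1 = 97/41 ≈ 2.366 bits/symbol.

2.366 bits/symbol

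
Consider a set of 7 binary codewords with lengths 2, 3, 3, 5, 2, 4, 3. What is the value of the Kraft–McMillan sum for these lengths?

0.96875

With common denominator 2^5 = 32: Σ 2^(−ℓᵢ) = 8/32 + 4/32 + 4/32 + 1/32 + 8/32 + 2/32 + 4/32 = 31/32 = 0.96875.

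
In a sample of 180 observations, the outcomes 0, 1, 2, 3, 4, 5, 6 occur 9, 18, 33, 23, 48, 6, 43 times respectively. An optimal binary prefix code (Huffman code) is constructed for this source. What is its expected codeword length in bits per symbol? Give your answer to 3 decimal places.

2.578 bits/symbol

Probabilities are the counts divided by 180.
Repeatedly combine the two least-probable nodes; the expected code length is the sum of the merged weights.
merge 1/30 + 1/20 → 1/12
merge 1/12 + 1/10 → 11/60
merge 23/180 + 11/60 → 14/45
merge 11/60 + 43/180 → 19/45
merge 4/15 + 14/45 → 26/45
merge 19/45 + 26/45 → 1
L = 1/12 + 11/60 + 14/45 + 19/45 + 26/45 + 1 = 116/45 ≈ 2.578 bits/symbol.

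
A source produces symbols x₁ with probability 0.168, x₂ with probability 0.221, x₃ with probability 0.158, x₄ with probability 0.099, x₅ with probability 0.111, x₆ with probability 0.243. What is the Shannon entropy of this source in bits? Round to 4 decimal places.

2.5125 bits

H = −Σ pᵢ log₂ pᵢ.
−0.168·log₂(0.168) = 0.4323
−0.221·log₂(0.221) = 0.4813
−0.158·log₂(0.158) = 0.4206
−0.099·log₂(0.099) = 0.3303
−0.111·log₂(0.111) = 0.3520
−0.243·log₂(0.243) = 0.4960
Sum ≈ 2.5125 → 2.5125 bits.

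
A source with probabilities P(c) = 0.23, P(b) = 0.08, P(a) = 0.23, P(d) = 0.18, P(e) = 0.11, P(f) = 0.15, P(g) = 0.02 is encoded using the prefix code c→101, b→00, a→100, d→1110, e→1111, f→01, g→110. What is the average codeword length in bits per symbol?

L̄ = Σ pᵢ·ℓᵢ = 0.23·3 + 0.08·2 + 0.23·3 + 0.18·4 + 0.11·4 + 0.15·2 + 0.02·3 = 3.06 bits/symbol.

3.06 bits/symbol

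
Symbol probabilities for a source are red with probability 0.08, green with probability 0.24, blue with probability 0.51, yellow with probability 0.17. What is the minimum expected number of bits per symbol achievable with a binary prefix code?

1.74 bits/symbol

Repeatedly combine the two least-probable nodes; the expected code length is the sum of the merged weights.
merge 2/25 + 17/100 → 1/4
merge 6/25 + 1/4 → 49/100
merge 49/100 + 51/100 → 1
L = 1/4 + 49/100 + 1 = 87/50 = 1.74 bits/symbol.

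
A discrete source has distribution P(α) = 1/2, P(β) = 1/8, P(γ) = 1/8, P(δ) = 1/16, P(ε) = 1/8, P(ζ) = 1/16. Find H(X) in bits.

2.125 bits

Each probability is a power of 1/2, so log₂(1/p) is an integer.
H = Σ p·log₂(1/p) = 1/2·1 + 1/8·3 + 1/8·3 + 1/16·4 + 1/8·3 + 1/16·4 = 2.125 bits.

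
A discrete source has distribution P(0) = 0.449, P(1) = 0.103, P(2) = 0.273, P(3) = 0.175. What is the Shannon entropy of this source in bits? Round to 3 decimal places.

1.808 bits

H = −Σ pᵢ log₂ pᵢ.
−0.449·log₂(0.449) = 0.5187
−0.103·log₂(0.103) = 0.3378
−0.273·log₂(0.273) = 0.5113
−0.175·log₂(0.175) = 0.4401
Sum ≈ 1.8078 → 1.808 bits.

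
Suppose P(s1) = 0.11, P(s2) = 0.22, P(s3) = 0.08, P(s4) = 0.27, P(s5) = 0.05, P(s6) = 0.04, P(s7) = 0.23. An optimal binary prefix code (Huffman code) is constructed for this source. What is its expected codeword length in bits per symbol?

2.54 bits/symbol

Repeatedly combine the two least-probable nodes; the expected code length is the sum of the merged weights.
merge 1/25 + 1/20 → 9/100
merge 2/25 + 9/100 → 17/100
merge 11/100 + 17/100 → 7/25
merge 11/50 + 23/100 → 9/20
merge 27/100 + 7/25 → 11/20
merge 9/20 + 11/20 → 1
L = 9/100 + 17/100 + 7/25 + 9/20 + 11/20 + 1 = 127/50 = 2.54 bits/symbol.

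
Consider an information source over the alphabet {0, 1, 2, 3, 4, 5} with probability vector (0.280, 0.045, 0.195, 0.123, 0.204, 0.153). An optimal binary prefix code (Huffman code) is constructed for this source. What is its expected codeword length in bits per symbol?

2.489 bits/symbol

Repeatedly combine the two least-probable nodes; the expected code length is the sum of the merged weights.
merge 9/200 + 123/1000 → 21/125
merge 153/1000 + 21/125 → 321/1000
merge 39/200 + 51/250 → 399/1000
merge 7/25 + 321/1000 → 601/1000
merge 399/1000 + 601/1000 → 1
L = 21/125 + 321/1000 + 399/1000 + 601/1000 + 1 = 2489/1000 = 2.489 bits/symbol.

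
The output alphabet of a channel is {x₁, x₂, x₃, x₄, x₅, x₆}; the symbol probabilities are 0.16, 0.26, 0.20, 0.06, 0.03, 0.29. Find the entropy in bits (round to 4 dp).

H = −Σ pᵢ log₂ pᵢ.
−0.16·log₂(0.16) = 0.4230
−0.26·log₂(0.26) = 0.5053
−0.20·log₂(0.20) = 0.4644
−0.06·log₂(0.06) = 0.2435
−0.03·log₂(0.03) = 0.1518
−0.29·log₂(0.29) = 0.5179
Sum ≈ 2.3059 → 2.3059 bits.

2.3059 bits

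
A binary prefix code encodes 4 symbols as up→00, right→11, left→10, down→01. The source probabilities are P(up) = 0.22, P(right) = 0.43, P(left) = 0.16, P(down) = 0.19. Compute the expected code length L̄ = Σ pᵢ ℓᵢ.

2 bits/symbol

L̄ = Σ pᵢ·ℓᵢ = 0.22·2 + 0.43·2 + 0.16·2 + 0.19·2 = 2 bits/symbol.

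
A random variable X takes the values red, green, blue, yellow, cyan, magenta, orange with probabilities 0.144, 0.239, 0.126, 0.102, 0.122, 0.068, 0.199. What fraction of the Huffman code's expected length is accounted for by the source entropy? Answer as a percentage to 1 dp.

Entropy H = −Σ p log₂ p ≈ 2.7061 bits.
Huffman merges: 17/250+51/500→17/100; 61/500+63/500→31/125; 18/125+17/100→157/500; 199/1000+239/1000→219/500; 31/125+157/500→281/500; 219/500+281/500→1. L = 683/250 ≈ 2.7320.
Efficiency = H/L = 2.7061/2.7320 = 99.1%.

99.1%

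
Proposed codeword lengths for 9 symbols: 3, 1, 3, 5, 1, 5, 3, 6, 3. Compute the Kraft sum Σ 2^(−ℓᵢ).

With common denominator 2^6 = 64: Σ 2^(−ℓᵢ) = 8/64 + 32/64 + 8/64 + 2/64 + 32/64 + 2/64 + 8/64 + 1/64 + 8/64 = 101/64 = 1.578125.

1.578125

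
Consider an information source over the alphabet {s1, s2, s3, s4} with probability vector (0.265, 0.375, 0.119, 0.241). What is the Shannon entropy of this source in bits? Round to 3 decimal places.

H = −Σ pᵢ log₂ pᵢ.
−0.265·log₂(0.265) = 0.5077
−0.375·log₂(0.375) = 0.5306
−0.119·log₂(0.119) = 0.3654
−0.241·log₂(0.241) = 0.4947
Sum ≈ 1.8986 → 1.899 bits.

1.899 bits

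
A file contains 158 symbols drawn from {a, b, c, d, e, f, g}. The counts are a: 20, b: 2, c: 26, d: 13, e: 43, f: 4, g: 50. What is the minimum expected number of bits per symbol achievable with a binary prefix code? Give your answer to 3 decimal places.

2.405 bits/symbol

Probabilities are the counts divided by 158.
Repeatedly combine the two least-probable nodes; the expected code length is the sum of the merged weights.
merge 1/79 + 2/79 → 3/79
merge 3/79 + 13/158 → 19/158
merge 19/158 + 10/79 → 39/158
merge 13/79 + 39/158 → 65/158
merge 43/158 + 25/79 → 93/158
merge 65/158 + 93/158 → 1
L = 3/79 + 19/158 + 39/158 + 65/158 + 93/158 + 1 = 190/79 ≈ 2.405 bits/symbol.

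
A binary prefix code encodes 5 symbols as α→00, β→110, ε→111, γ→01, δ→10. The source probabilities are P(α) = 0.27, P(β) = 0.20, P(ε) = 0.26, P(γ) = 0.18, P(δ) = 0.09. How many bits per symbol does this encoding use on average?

2.46 bits/symbol

L̄ = Σ pᵢ·ℓᵢ = 0.27·2 + 0.20·3 + 0.26·3 + 0.18·2 + 0.09·2 = 2.46 bits/symbol.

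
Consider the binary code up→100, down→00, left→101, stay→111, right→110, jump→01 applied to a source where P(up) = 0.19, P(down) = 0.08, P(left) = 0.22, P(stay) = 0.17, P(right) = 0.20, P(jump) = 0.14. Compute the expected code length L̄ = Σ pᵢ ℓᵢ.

L̄ = Σ pᵢ·ℓᵢ = 0.19·3 + 0.08·2 + 0.22·3 + 0.17·3 + 0.20·3 + 0.14·2 = 2.78 bits/symbol.

2.78 bits/symbol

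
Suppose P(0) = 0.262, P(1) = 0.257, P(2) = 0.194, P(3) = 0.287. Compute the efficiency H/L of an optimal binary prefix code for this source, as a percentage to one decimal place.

99.3%

Entropy H = −Σ p log₂ p ≈ 1.9859 bits.
Huffman merges: 97/500+257/1000→451/1000; 131/500+287/1000→549/1000; 451/1000+549/1000→1. L = 2 ≈ 2.0000.
Efficiency = H/L = 1.9859/2.0000 = 99.3%.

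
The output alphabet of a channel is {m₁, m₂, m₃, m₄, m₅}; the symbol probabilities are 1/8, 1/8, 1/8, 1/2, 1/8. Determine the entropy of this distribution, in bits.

Each probability is a power of 1/2, so log₂(1/p) is an integer.
H = Σ p·log₂(1/p) = 1/8·3 + 1/8·3 + 1/8·3 + 1/2·1 + 1/8·3 = 2 bits.

2 bits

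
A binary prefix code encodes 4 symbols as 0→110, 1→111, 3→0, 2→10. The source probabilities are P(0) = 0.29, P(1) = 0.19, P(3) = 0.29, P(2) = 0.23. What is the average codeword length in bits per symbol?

L̄ = Σ pᵢ·ℓᵢ = 0.29·3 + 0.19·3 + 0.29·1 + 0.23·2 = 2.19 bits/symbol.

2.19 bits/symbol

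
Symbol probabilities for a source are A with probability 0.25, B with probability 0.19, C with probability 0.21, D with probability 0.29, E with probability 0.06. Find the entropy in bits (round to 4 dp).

2.1895 bits

H = −Σ pᵢ log₂ pᵢ.
−0.25·log₂(0.25) = 0.5000
−0.19·log₂(0.19) = 0.4552
−0.21·log₂(0.21) = 0.4728
−0.29·log₂(0.29) = 0.5179
−0.06·log₂(0.06) = 0.2435
Sum ≈ 2.1895 → 2.1895 bits.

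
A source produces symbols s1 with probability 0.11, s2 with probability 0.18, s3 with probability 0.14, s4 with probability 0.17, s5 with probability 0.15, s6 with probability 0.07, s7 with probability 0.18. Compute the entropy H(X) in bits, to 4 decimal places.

H = −Σ pᵢ log₂ pᵢ.
−0.11·log₂(0.11) = 0.3503
−0.18·log₂(0.18) = 0.4453
−0.14·log₂(0.14) = 0.3971
−0.17·log₂(0.17) = 0.4346
−0.15·log₂(0.15) = 0.4105
−0.07·log₂(0.07) = 0.2686
−0.18·log₂(0.18) = 0.4453
Sum ≈ 2.7517 → 2.7517 bits.

2.7517 bits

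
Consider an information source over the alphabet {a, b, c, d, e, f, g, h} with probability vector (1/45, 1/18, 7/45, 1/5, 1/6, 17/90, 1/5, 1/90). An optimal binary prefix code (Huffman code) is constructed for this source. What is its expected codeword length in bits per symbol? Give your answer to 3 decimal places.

2.722 bits/symbol

Repeatedly combine the two least-probable nodes; the expected code length is the sum of the merged weights.
merge 1/90 + 1/45 → 1/30
merge 1/30 + 1/18 → 4/45
merge 4/45 + 7/45 → 11/45
merge 1/6 + 17/90 → 16/45
merge 1/5 + 1/5 → 2/5
merge 11/45 + 16/45 → 3/5
merge 2/5 + 3/5 → 1
L = 1/30 + 4/45 + 11/45 + 16/45 + 2/5 + 3/5 + 1 = 49/18 ≈ 2.722 bits/symbol.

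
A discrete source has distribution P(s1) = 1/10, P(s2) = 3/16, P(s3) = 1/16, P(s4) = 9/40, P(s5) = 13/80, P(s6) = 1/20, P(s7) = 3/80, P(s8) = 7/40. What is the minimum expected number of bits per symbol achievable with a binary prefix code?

2.825 bits/symbol

Repeatedly combine the two least-probable nodes; the expected code length is the sum of the merged weights.
merge 3/80 + 1/20 → 7/80
merge 1/16 + 7/80 → 3/20
merge 1/10 + 3/20 → 1/4
merge 13/80 + 7/40 → 27/80
merge 3/16 + 9/40 → 33/80
merge 1/4 + 27/80 → 47/80
merge 33/80 + 47/80 → 1
L = 7/80 + 3/20 + 1/4 + 27/80 + 33/80 + 47/80 + 1 = 113/40 = 2.825 bits/symbol.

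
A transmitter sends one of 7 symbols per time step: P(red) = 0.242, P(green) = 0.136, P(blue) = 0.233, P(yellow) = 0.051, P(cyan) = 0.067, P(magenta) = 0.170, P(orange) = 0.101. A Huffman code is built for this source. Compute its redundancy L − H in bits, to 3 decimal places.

0.018 bits

Entropy H = −Σ p log₂ p ≈ 2.6254 bits.
Huffman merges: 51/1000+67/1000→59/500; 101/1000+59/500→219/1000; 17/125+17/100→153/500; 219/1000+233/1000→113/250; 121/500+153/500→137/250; 113/250+137/250→1. L = 2643/1000 ≈ 2.6430.
L − H = 2.6430 − 2.6254 = 0.018 bits.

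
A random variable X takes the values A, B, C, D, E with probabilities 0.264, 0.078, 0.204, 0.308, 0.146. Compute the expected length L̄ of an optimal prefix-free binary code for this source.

Repeatedly combine the two least-probable nodes; the expected code length is the sum of the merged weights.
merge 39/500 + 73/500 → 28/125
merge 51/250 + 28/125 → 107/250
merge 33/125 + 77/250 → 143/250
merge 107/250 + 143/250 → 1
L = 28/125 + 107/250 + 143/250 + 1 = 278/125 = 2.224 bits/symbol.

2.224 bits/symbol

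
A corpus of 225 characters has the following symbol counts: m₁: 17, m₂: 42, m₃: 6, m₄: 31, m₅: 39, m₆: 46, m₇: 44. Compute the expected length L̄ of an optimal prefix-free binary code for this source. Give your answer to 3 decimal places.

Probabilities are the counts divided by 225.
Repeatedly combine the two least-probable nodes; the expected code length is the sum of the merged weights.
merge 2/75 + 17/225 → 23/225
merge 23/225 + 31/225 → 6/25
merge 13/75 + 14/75 → 9/25
merge 44/225 + 46/225 → 2/5
merge 6/25 + 9/25 → 3/5
merge 2/5 + 3/5 → 1
L = 23/225 + 6/25 + 9/25 + 2/5 + 3/5 + 1 = 608/225 ≈ 2.702 bits/symbol.

2.702 bits/symbol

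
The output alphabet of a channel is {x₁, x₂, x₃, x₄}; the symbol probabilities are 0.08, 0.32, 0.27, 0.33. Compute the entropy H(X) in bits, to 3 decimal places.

H = −Σ pᵢ log₂ pᵢ.
−0.08·log₂(0.08) = 0.2915
−0.32·log₂(0.32) = 0.5260
−0.27·log₂(0.27) = 0.5100
−0.33·log₂(0.33) = 0.5278
Sum ≈ 1.8554 → 1.855 bits.

1.855 bits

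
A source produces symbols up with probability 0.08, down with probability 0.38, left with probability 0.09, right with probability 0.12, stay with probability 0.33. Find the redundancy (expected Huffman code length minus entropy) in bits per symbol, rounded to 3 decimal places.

Entropy H = −Σ p log₂ p ≈ 2.0295 bits.
Huffman merges: 2/25+9/100→17/100; 3/25+17/100→29/100; 29/100+33/100→31/50; 19/50+31/50→1. L = 52/25 ≈ 2.0800.
L − H = 2.0800 − 2.0295 = 0.050 bits.

0.050 bits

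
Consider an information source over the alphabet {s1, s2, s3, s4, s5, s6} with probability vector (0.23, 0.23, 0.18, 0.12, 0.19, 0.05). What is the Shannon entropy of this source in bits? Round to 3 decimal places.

H = −Σ pᵢ log₂ pᵢ.
−0.23·log₂(0.23) = 0.4877
−0.23·log₂(0.23) = 0.4877
−0.18·log₂(0.18) = 0.4453
−0.12·log₂(0.12) = 0.3671
−0.19·log₂(0.19) = 0.4552
−0.05·log₂(0.05) = 0.2161
Sum ≈ 2.4590 → 2.459 bits.

2.459 bits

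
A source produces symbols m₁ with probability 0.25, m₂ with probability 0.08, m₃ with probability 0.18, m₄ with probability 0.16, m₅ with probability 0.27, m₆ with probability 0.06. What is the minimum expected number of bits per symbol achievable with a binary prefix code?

2.44 bits/symbol

Repeatedly combine the two least-probable nodes; the expected code length is the sum of the merged weights.
merge 3/50 + 2/25 → 7/50
merge 7/50 + 4/25 → 3/10
merge 9/50 + 1/4 → 43/100
merge 27/100 + 3/10 → 57/100
merge 43/100 + 57/100 → 1
L = 7/50 + 3/10 + 43/100 + 57/100 + 1 = 61/25 = 2.44 bits/symbol.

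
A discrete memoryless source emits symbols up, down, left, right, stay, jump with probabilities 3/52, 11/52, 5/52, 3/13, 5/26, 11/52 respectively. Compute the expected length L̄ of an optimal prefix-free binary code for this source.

2.5 bits/symbol

Repeatedly combine the two least-probable nodes; the expected code length is the sum of the merged weights.
merge 3/52 + 5/52 → 2/13
merge 2/13 + 5/26 → 9/26
merge 11/52 + 11/52 → 11/26
merge 3/13 + 9/26 → 15/26
merge 11/26 + 15/26 → 1
L = 2/13 + 9/26 + 11/26 + 15/26 + 1 = 5/2 = 2.5 bits/symbol.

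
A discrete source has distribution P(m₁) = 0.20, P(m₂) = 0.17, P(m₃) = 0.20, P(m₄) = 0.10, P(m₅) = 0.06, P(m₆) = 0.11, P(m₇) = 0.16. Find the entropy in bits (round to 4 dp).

2.7124 bits

H = −Σ pᵢ log₂ pᵢ.
−0.20·log₂(0.20) = 0.4644
−0.17·log₂(0.17) = 0.4346
−0.20·log₂(0.20) = 0.4644
−0.10·log₂(0.10) = 0.3322
−0.06·log₂(0.06) = 0.2435
−0.11·log₂(0.11) = 0.3503
−0.16·log₂(0.16) = 0.4230
Sum ≈ 2.7124 → 2.7124 bits.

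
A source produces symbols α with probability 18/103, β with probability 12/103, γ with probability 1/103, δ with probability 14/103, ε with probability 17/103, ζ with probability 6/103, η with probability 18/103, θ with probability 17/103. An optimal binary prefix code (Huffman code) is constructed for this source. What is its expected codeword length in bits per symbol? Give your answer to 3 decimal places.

2.893 bits/symbol

Repeatedly combine the two least-probable nodes; the expected code length is the sum of the merged weights.
merge 1/103 + 6/103 → 7/103
merge 7/103 + 12/103 → 19/103
merge 14/103 + 17/103 → 31/103
merge 17/103 + 18/103 → 35/103
merge 18/103 + 19/103 → 37/103
merge 31/103 + 35/103 → 66/103
merge 37/103 + 66/103 → 1
L = 7/103 + 19/103 + 31/103 + 35/103 + 37/103 + 66/103 + 1 = 298/103 ≈ 2.893 bits/symbol.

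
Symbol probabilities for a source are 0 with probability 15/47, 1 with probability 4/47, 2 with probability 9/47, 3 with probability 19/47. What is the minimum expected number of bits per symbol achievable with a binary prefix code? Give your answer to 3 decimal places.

1.872 bits/symbol

Repeatedly combine the two least-probable nodes; the expected code length is the sum of the merged weights.
merge 4/47 + 9/47 → 13/47
merge 13/47 + 15/47 → 28/47
merge 19/47 + 28/47 → 1
L = 13/47 + 28/47 + 1 = 88/47 ≈ 1.872 bits/symbol.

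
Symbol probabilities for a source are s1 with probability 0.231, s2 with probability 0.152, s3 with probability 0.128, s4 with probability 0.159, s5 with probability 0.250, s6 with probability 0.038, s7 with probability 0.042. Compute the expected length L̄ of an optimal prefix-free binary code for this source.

Repeatedly combine the two least-probable nodes; the expected code length is the sum of the merged weights.
merge 19/500 + 21/500 → 2/25
merge 2/25 + 16/125 → 26/125
merge 19/125 + 159/1000 → 311/1000
merge 26/125 + 231/1000 → 439/1000
merge 1/4 + 311/1000 → 561/1000
merge 439/1000 + 561/1000 → 1
L = 2/25 + 26/125 + 311/1000 + 439/1000 + 561/1000 + 1 = 2599/1000 = 2.599 bits/symbol.

2.599 bits/symbol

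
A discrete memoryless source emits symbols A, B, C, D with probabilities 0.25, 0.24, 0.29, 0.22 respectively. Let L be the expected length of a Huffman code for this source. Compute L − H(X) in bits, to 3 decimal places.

Entropy H = −Σ p log₂ p ≈ 1.9926 bits.
Huffman merges: 11/50+6/25→23/50; 1/4+29/100→27/50; 23/50+27/50→1. L = 2 ≈ 2.0000.
L − H = 2.0000 − 1.9926 = 0.007 bits.

0.007 bits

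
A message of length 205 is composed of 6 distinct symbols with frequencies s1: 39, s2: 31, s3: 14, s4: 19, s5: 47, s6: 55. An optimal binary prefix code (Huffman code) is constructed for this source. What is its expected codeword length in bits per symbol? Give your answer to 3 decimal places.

2.473 bits/symbol

Probabilities are the counts divided by 205.
Repeatedly combine the two least-probable nodes; the expected code length is the sum of the merged weights.
merge 14/205 + 19/205 → 33/205
merge 31/205 + 33/205 → 64/205
merge 39/205 + 47/205 → 86/205
merge 11/41 + 64/205 → 119/205
merge 86/205 + 119/205 → 1
L = 33/205 + 64/205 + 86/205 + 119/205 + 1 = 507/205 ≈ 2.473 bits/symbol.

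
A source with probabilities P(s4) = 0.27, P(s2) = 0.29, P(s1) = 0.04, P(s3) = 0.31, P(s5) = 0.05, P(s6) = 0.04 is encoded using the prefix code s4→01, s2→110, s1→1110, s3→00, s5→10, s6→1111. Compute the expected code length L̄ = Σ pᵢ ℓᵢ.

L̄ = Σ pᵢ·ℓᵢ = 0.27·2 + 0.29·3 + 0.04·4 + 0.31·2 + 0.05·2 + 0.04·4 = 2.45 bits/symbol.

2.45 bits/symbol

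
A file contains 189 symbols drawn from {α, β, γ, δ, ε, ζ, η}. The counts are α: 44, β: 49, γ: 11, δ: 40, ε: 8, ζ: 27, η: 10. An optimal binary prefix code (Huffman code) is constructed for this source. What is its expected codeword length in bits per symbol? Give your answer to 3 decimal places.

Probabilities are the counts divided by 189.
Repeatedly combine the two least-probable nodes; the expected code length is the sum of the merged weights.
merge 8/189 + 10/189 → 2/21
merge 11/189 + 2/21 → 29/189
merge 1/7 + 29/189 → 8/27
merge 40/189 + 44/189 → 4/9
merge 7/27 + 8/27 → 5/9
merge 4/9 + 5/9 → 1
L = 2/21 + 29/189 + 8/27 + 4/9 + 5/9 + 1 = 481/189 ≈ 2.545 bits/symbol.

2.545 bits/symbol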